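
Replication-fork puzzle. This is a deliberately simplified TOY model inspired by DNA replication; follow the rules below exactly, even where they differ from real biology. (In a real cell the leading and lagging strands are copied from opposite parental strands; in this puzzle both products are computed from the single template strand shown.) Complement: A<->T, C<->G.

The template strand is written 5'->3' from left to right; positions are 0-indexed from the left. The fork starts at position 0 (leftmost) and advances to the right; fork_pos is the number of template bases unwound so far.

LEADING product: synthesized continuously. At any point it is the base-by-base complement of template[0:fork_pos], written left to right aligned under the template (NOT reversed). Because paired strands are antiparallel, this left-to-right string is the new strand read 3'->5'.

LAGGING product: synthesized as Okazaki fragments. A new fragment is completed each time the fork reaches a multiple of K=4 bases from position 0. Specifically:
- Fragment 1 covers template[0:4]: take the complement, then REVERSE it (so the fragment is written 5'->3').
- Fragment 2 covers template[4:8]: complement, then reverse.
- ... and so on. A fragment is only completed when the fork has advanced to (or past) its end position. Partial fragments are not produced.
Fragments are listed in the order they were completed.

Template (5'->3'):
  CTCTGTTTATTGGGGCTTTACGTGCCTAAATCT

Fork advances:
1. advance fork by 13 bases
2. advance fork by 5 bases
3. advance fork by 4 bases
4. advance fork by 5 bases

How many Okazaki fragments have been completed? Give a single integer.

Step 1: advance 13 -> fork_pos = 0 + 13 = 13. Reached multiple(s) of 4: 4, 8, 12 -> fragments 1-3 completed (3 total).
Step 2: advance 5 -> fork_pos = 13 + 5 = 18. Reached multiple(s) of 4: 16 -> fragment 4 completed (4 total).
Step 3: advance 4 -> fork_pos = 18 + 4 = 22. Reached multiple(s) of 4: 20 -> fragment 5 completed (5 total).
Step 4: advance 5 -> fork_pos = 22 + 5 = 27. Reached multiple(s) of 4: 24 -> fragment 6 completed (6 total).
Check: final fork_pos = 27; the multiples of 4 that are <= 27 are 4..24 -> 27 // 4 = 6 completed fragment(s).

Answer: 6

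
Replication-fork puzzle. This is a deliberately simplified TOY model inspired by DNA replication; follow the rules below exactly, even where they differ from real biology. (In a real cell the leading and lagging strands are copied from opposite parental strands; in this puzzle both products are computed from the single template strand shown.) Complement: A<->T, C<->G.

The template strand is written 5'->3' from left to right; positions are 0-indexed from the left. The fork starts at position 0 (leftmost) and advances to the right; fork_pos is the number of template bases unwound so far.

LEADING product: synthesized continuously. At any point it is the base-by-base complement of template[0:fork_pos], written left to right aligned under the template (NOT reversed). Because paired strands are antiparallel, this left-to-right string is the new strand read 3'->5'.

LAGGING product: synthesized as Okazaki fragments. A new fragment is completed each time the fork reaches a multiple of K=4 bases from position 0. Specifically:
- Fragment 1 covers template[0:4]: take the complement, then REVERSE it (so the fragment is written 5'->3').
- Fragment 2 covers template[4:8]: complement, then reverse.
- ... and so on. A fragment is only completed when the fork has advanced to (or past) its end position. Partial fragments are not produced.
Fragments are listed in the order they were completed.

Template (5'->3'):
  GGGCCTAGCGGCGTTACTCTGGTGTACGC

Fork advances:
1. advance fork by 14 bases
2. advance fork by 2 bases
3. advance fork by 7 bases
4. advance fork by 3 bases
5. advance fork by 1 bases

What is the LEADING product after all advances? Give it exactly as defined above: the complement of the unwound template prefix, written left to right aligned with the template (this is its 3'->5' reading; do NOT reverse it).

Answer: CCCGGATCGCCGCAATGAGACCACATG

Derivation:
Step 1: advance 14 -> fork_pos = 0 + 14 = 14.
Step 2: advance 2 -> fork_pos = 14 + 2 = 16.
Step 3: advance 7 -> fork_pos = 16 + 7 = 23.
Step 4: advance 3 -> fork_pos = 23 + 3 = 26.
Step 5: advance 1 -> fork_pos = 26 + 1 = 27.
Unwound prefix: template[0:27] = GGGCCTAGCGGCGTTACTCTGGTGTAC
Complement it base by base (A<->T, C<->G), keeping left-to-right order:
  [0:5] GGGCC -> CCCGG
  [5:10] TAGCG -> ATCGC
  [10:15] GCGTT -> CGCAA
  [15:20] ACTCT -> TGAGA
  [20:25] GGTGT -> CCACA
  [25:27] AC -> TG
Concatenate: CCCGGATCGCCGCAATGAGACCACATG (length 27; written aligned with the template, i.e. 3'->5').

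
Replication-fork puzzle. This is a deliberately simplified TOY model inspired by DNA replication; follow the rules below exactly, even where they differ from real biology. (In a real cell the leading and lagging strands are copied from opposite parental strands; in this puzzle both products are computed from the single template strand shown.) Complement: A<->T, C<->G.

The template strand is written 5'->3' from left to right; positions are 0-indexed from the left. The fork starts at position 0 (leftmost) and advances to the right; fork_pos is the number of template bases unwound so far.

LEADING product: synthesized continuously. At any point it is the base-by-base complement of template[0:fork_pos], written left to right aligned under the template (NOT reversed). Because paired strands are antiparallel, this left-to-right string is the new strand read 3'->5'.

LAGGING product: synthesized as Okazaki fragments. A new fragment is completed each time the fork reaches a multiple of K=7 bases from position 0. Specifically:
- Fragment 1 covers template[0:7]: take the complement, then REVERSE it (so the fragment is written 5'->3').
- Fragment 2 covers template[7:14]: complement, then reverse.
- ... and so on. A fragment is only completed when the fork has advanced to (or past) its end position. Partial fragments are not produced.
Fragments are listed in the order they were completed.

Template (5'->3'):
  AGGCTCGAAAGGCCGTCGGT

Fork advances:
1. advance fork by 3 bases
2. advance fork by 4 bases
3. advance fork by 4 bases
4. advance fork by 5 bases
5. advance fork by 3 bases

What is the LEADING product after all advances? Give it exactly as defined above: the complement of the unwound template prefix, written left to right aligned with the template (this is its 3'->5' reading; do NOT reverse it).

Answer: TCCGAGCTTTCCGGCAGCC

Derivation:
Step 1: advance 3 -> fork_pos = 0 + 3 = 3.
Step 2: advance 4 -> fork_pos = 3 + 4 = 7.
Step 3: advance 4 -> fork_pos = 7 + 4 = 11.
Step 4: advance 5 -> fork_pos = 11 + 5 = 16.
Step 5: advance 3 -> fork_pos = 16 + 3 = 19.
Unwound prefix: template[0:19] = AGGCTCGAAAGGCCGTCGG
Complement it base by base (A<->T, C<->G), keeping left-to-right order:
  [0:5] AGGCT -> TCCGA
  [5:10] CGAAA -> GCTTT
  [10:15] GGCCG -> CCGGC
  [15:19] TCGG -> AGCC
Concatenate: TCCGAGCTTTCCGGCAGCC (length 19; written aligned with the template, i.e. 3'->5').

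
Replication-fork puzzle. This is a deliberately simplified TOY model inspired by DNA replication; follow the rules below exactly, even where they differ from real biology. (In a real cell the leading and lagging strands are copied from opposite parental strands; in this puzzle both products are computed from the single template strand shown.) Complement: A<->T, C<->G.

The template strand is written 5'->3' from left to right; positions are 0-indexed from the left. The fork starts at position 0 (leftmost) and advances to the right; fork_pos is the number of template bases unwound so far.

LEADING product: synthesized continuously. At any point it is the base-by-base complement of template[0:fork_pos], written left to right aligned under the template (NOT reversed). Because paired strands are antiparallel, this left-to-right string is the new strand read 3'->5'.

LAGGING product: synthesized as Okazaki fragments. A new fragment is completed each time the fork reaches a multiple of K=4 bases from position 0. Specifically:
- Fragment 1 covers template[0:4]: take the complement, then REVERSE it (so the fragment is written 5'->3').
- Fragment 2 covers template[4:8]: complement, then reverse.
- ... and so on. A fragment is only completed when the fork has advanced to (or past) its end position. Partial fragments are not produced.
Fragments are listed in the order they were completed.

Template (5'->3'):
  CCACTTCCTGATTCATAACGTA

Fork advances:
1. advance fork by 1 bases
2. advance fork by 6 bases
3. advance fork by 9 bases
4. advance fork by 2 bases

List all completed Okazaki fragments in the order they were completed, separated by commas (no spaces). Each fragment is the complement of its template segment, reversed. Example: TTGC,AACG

Step 1: advance 1 -> fork_pos = 0 + 1 = 1. Next multiple of 4 is 4 (not reached); still 0 fragment(s).
Step 2: advance 6 -> fork_pos = 1 + 6 = 7. Reached multiple(s) of 4: 4 -> fragment 1 completed (1 total).
Step 3: advance 9 -> fork_pos = 7 + 9 = 16. Reached multiple(s) of 4: 8, 12, 16 -> fragments 2-4 completed (4 total).
Step 4: advance 2 -> fork_pos = 16 + 2 = 18. Next multiple of 4 is 20 (not reached); still 4 fragment(s).
Final fork_pos = 18, so 4 fragment(s) are complete. Build each: template segment -> complement -> reverse.
Fragment 1: template[0:4] = CCAC -> complement GGTG -> reversed GTGG
Fragment 2: template[4:8] = TTCC -> complement AAGG -> reversed GGAA
Fragment 3: template[8:12] = TGAT -> complement ACTA -> reversed ATCA
Fragment 4: template[12:16] = TCAT -> complement AGTA -> reversed ATGA

Answer: GTGG,GGAA,ATCA,ATGA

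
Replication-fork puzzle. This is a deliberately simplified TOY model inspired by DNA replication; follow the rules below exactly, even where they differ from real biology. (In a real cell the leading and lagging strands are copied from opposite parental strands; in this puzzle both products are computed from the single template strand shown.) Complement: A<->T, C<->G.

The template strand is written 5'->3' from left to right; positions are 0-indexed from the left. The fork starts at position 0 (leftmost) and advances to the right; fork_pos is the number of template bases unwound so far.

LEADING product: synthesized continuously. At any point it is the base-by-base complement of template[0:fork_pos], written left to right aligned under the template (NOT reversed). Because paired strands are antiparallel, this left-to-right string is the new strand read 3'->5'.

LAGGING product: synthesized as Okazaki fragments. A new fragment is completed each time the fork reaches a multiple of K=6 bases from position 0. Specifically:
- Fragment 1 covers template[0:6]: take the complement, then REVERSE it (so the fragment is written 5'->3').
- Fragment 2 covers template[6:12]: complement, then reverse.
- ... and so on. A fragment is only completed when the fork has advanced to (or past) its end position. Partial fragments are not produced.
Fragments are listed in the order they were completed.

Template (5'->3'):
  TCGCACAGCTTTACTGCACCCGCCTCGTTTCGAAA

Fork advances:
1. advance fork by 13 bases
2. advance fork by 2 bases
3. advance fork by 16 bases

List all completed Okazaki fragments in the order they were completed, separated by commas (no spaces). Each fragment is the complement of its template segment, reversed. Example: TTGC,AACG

Step 1: advance 13 -> fork_pos = 0 + 13 = 13. Reached multiple(s) of 6: 6, 12 -> fragments 1-2 completed (2 total).
Step 2: advance 2 -> fork_pos = 13 + 2 = 15. Next multiple of 6 is 18 (not reached); still 2 fragment(s).
Step 3: advance 16 -> fork_pos = 15 + 16 = 31. Reached multiple(s) of 6: 18, 24, 30 -> fragments 3-5 completed (5 total).
Final fork_pos = 31, so 5 fragment(s) are complete. Build each: template segment -> complement -> reverse.
Fragment 1: template[0:6] = TCGCAC -> complement AGCGTG -> reversed GTGCGA
Fragment 2: template[6:12] = AGCTTT -> complement TCGAAA -> reversed AAAGCT
Fragment 3: template[12:18] = ACTGCA -> complement TGACGT -> reversed TGCAGT
Fragment 4: template[18:24] = CCCGCC -> complement GGGCGG -> reversed GGCGGG
Fragment 5: template[24:30] = TCGTTT -> complement AGCAAA -> reversed AAACGA

Answer: GTGCGA,AAAGCT,TGCAGT,GGCGGG,AAACGA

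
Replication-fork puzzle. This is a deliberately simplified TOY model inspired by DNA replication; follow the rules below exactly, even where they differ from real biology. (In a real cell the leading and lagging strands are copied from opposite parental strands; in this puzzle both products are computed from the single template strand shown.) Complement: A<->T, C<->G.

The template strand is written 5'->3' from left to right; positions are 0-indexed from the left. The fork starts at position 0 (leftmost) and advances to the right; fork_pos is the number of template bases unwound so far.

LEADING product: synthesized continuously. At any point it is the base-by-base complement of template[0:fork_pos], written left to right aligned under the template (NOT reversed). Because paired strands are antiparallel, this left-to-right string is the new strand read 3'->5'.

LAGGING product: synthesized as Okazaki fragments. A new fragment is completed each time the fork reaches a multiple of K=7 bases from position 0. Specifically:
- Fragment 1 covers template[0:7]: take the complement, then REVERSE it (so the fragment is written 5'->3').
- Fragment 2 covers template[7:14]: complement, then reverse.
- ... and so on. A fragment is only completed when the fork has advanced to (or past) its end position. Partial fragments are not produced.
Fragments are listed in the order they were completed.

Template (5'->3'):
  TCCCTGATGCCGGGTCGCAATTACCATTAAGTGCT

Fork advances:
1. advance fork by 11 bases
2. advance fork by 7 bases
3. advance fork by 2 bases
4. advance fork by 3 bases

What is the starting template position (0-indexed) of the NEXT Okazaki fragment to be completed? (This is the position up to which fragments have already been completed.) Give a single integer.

Step 1: advance 11 -> fork_pos = 0 + 11 = 11. Reached multiple(s) of 7: 7 -> fragment 1 completed (1 total).
Step 2: advance 7 -> fork_pos = 11 + 7 = 18. Reached multiple(s) of 7: 14 -> fragment 2 completed (2 total).
Step 3: advance 2 -> fork_pos = 18 + 2 = 20. Next multiple of 7 is 21 (not reached); still 2 fragment(s).
Step 4: advance 3 -> fork_pos = 20 + 3 = 23. Reached multiple(s) of 7: 21 -> fragment 3 completed (3 total).
3 fragment(s) completed, covering template[0:21] (3 x 7 = 21). The next fragment, fragment 4, covers template[21:28], so it starts at position 21.

Answer: 21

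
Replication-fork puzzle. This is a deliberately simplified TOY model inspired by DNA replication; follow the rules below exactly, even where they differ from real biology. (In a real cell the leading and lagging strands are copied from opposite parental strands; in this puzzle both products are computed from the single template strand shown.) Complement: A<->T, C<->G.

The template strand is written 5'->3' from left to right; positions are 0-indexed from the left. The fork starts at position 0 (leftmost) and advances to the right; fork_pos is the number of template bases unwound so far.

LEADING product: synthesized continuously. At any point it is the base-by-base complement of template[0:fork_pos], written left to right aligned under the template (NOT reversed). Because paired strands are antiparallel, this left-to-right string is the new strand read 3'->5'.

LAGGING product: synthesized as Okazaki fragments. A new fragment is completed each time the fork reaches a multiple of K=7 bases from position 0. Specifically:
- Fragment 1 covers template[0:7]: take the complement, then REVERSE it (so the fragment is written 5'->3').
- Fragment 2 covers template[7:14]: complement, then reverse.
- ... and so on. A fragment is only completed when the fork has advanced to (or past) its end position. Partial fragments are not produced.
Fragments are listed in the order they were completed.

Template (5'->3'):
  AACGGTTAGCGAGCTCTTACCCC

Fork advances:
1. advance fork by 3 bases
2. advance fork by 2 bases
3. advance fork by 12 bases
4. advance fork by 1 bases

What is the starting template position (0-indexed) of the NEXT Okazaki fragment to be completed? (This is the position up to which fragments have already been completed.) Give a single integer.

Step 1: advance 3 -> fork_pos = 0 + 3 = 3. Next multiple of 7 is 7 (not reached); still 0 fragment(s).
Step 2: advance 2 -> fork_pos = 3 + 2 = 5. Next multiple of 7 is 7 (not reached); still 0 fragment(s).
Step 3: advance 12 -> fork_pos = 5 + 12 = 17. Reached multiple(s) of 7: 7, 14 -> fragments 1-2 completed (2 total).
Step 4: advance 1 -> fork_pos = 17 + 1 = 18. Next multiple of 7 is 21 (not reached); still 2 fragment(s).
2 fragment(s) completed, covering template[0:14] (2 x 7 = 14). The next fragment, fragment 3, covers template[14:21], so it starts at position 14.

Answer: 14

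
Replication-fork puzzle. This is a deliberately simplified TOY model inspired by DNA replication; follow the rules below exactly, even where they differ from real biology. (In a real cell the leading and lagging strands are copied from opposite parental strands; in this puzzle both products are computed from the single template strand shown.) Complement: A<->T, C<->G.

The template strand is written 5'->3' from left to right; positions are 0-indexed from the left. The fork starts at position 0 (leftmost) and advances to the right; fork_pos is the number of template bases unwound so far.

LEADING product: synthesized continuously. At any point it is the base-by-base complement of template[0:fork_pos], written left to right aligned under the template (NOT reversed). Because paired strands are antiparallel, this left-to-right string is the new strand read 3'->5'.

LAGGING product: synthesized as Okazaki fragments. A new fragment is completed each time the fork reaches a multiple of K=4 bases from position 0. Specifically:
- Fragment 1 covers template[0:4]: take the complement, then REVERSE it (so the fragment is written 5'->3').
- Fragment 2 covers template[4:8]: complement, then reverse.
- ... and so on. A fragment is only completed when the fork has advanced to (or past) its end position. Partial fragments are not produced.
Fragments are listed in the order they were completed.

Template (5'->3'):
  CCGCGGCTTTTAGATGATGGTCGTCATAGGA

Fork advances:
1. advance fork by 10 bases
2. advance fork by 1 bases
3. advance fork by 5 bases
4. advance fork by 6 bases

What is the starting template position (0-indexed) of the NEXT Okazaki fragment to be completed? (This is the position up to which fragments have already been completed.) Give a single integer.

Answer: 20

Derivation:
Step 1: advance 10 -> fork_pos = 0 + 10 = 10. Reached multiple(s) of 4: 4, 8 -> fragments 1-2 completed (2 total).
Step 2: advance 1 -> fork_pos = 10 + 1 = 11. Next multiple of 4 is 12 (not reached); still 2 fragment(s).
Step 3: advance 5 -> fork_pos = 11 + 5 = 16. Reached multiple(s) of 4: 12, 16 -> fragments 3-4 completed (4 total).
Step 4: advance 6 -> fork_pos = 16 + 6 = 22. Reached multiple(s) of 4: 20 -> fragment 5 completed (5 total).
5 fragment(s) completed, covering template[0:20] (5 x 4 = 20). The next fragment, fragment 6, covers template[20:24], so it starts at position 20.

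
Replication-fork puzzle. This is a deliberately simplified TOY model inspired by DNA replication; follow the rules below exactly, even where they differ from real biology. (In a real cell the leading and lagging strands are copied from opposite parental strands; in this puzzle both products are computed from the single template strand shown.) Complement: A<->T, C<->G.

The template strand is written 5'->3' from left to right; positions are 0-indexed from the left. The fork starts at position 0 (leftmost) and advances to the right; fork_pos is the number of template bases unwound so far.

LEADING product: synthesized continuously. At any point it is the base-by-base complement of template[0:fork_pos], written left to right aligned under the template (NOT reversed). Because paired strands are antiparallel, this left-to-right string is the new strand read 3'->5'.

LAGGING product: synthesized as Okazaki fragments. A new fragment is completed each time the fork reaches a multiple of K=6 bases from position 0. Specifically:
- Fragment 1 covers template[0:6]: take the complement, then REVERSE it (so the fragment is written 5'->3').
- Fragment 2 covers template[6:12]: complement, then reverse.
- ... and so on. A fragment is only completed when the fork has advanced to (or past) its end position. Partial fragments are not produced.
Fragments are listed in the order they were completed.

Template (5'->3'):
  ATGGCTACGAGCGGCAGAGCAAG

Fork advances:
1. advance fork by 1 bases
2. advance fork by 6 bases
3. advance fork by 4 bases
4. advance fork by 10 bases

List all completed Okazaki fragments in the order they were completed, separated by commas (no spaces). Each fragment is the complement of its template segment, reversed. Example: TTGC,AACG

Answer: AGCCAT,GCTCGT,TCTGCC

Derivation:
Step 1: advance 1 -> fork_pos = 0 + 1 = 1. Next multiple of 6 is 6 (not reached); still 0 fragment(s).
Step 2: advance 6 -> fork_pos = 1 + 6 = 7. Reached multiple(s) of 6: 6 -> fragment 1 completed (1 total).
Step 3: advance 4 -> fork_pos = 7 + 4 = 11. Next multiple of 6 is 12 (not reached); still 1 fragment(s).
Step 4: advance 10 -> fork_pos = 11 + 10 = 21. Reached multiple(s) of 6: 12, 18 -> fragments 2-3 completed (3 total).
Final fork_pos = 21, so 3 fragment(s) are complete. Build each: template segment -> complement -> reverse.
Fragment 1: template[0:6] = ATGGCT -> complement TACCGA -> reversed AGCCAT
Fragment 2: template[6:12] = ACGAGC -> complement TGCTCG -> reversed GCTCGT
Fragment 3: template[12:18] = GGCAGA -> complement CCGTCT -> reversed TCTGCC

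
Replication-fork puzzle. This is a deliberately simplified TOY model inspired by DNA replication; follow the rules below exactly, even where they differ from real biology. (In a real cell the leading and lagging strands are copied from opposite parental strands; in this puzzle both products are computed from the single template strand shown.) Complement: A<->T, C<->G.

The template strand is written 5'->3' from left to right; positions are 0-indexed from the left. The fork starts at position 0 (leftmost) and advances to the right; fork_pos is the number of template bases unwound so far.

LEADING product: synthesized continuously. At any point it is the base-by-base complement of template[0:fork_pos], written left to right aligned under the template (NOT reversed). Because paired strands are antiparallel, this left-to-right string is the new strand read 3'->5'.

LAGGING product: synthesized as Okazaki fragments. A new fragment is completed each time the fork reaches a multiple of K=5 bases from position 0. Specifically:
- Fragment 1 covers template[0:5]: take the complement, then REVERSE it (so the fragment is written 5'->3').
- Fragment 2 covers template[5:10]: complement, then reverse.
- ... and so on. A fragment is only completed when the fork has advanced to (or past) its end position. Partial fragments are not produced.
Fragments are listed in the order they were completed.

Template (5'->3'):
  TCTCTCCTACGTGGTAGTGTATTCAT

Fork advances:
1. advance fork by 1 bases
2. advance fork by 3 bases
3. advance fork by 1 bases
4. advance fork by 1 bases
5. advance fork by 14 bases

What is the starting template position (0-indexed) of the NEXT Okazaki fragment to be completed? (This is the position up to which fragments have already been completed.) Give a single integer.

Step 1: advance 1 -> fork_pos = 0 + 1 = 1. Next multiple of 5 is 5 (not reached); still 0 fragment(s).
Step 2: advance 3 -> fork_pos = 1 + 3 = 4. Next multiple of 5 is 5 (not reached); still 0 fragment(s).
Step 3: advance 1 -> fork_pos = 4 + 1 = 5. Reached multiple(s) of 5: 5 -> fragment 1 completed (1 total).
Step 4: advance 1 -> fork_pos = 5 + 1 = 6. Next multiple of 5 is 10 (not reached); still 1 fragment(s).
Step 5: advance 14 -> fork_pos = 6 + 14 = 20. Reached multiple(s) of 5: 10, 15, 20 -> fragments 2-4 completed (4 total).
4 fragment(s) completed, covering template[0:20] (4 x 5 = 20). The next fragment, fragment 5, covers template[20:25], so it starts at position 20.

Answer: 20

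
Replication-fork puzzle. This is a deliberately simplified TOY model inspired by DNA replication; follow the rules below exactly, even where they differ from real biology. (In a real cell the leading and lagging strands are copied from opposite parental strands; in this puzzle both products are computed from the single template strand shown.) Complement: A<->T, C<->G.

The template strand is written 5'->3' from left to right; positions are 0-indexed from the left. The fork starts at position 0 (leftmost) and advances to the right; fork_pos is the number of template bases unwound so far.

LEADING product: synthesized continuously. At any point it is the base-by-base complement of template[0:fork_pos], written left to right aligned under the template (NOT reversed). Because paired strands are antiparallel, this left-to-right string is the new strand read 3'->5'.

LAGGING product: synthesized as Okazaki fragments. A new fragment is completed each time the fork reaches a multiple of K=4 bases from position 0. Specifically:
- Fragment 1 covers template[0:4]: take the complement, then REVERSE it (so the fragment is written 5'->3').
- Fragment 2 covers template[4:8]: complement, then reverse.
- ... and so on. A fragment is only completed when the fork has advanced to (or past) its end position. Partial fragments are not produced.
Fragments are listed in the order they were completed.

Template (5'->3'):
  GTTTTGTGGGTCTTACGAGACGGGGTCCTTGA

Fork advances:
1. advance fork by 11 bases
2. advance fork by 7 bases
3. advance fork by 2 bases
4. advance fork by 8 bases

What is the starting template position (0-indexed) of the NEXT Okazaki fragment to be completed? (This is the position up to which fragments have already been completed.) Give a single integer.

Answer: 28

Derivation:
Step 1: advance 11 -> fork_pos = 0 + 11 = 11. Reached multiple(s) of 4: 4, 8 -> fragments 1-2 completed (2 total).
Step 2: advance 7 -> fork_pos = 11 + 7 = 18. Reached multiple(s) of 4: 12, 16 -> fragments 3-4 completed (4 total).
Step 3: advance 2 -> fork_pos = 18 + 2 = 20. Reached multiple(s) of 4: 20 -> fragment 5 completed (5 total).
Step 4: advance 8 -> fork_pos = 20 + 8 = 28. Reached multiple(s) of 4: 24, 28 -> fragments 6-7 completed (7 total).
7 fragment(s) completed, covering template[0:28] (7 x 4 = 28). The next fragment, fragment 8, covers template[28:32], so it starts at position 28.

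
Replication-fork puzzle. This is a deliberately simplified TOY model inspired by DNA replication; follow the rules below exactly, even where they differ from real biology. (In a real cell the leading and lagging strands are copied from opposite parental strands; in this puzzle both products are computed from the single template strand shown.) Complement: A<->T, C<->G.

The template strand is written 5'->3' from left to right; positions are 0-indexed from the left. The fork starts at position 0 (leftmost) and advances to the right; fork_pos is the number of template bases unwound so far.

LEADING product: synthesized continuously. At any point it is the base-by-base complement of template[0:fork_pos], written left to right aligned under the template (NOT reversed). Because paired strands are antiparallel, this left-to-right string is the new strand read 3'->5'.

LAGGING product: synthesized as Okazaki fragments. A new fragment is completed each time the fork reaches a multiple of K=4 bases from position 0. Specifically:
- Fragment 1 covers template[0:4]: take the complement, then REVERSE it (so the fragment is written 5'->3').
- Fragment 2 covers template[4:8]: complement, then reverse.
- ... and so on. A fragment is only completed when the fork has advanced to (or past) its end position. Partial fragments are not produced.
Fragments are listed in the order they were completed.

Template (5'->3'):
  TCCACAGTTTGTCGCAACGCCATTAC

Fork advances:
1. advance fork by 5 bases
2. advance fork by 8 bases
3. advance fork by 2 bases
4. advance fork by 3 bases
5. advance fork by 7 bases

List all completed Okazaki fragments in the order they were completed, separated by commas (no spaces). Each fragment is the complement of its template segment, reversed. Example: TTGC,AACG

Step 1: advance 5 -> fork_pos = 0 + 5 = 5. Reached multiple(s) of 4: 4 -> fragment 1 completed (1 total).
Step 2: advance 8 -> fork_pos = 5 + 8 = 13. Reached multiple(s) of 4: 8, 12 -> fragments 2-3 completed (3 total).
Step 3: advance 2 -> fork_pos = 13 + 2 = 15. Next multiple of 4 is 16 (not reached); still 3 fragment(s).
Step 4: advance 3 -> fork_pos = 15 + 3 = 18. Reached multiple(s) of 4: 16 -> fragment 4 completed (4 total).
Step 5: advance 7 -> fork_pos = 18 + 7 = 25. Reached multiple(s) of 4: 20, 24 -> fragments 5-6 completed (6 total).
Final fork_pos = 25, so 6 fragment(s) are complete. Build each: template segment -> complement -> reverse.
Fragment 1: template[0:4] = TCCA -> complement AGGT -> reversed TGGA
Fragment 2: template[4:8] = CAGT -> complement GTCA -> reversed ACTG
Fragment 3: template[8:12] = TTGT -> complement AACA -> reversed ACAA
Fragment 4: template[12:16] = CGCA -> complement GCGT -> reversed TGCG
Fragment 5: template[16:20] = ACGC -> complement TGCG -> reversed GCGT
Fragment 6: template[20:24] = CATT -> complement GTAA -> reversed AATG

Answer: TGGA,ACTG,ACAA,TGCG,GCGT,AATG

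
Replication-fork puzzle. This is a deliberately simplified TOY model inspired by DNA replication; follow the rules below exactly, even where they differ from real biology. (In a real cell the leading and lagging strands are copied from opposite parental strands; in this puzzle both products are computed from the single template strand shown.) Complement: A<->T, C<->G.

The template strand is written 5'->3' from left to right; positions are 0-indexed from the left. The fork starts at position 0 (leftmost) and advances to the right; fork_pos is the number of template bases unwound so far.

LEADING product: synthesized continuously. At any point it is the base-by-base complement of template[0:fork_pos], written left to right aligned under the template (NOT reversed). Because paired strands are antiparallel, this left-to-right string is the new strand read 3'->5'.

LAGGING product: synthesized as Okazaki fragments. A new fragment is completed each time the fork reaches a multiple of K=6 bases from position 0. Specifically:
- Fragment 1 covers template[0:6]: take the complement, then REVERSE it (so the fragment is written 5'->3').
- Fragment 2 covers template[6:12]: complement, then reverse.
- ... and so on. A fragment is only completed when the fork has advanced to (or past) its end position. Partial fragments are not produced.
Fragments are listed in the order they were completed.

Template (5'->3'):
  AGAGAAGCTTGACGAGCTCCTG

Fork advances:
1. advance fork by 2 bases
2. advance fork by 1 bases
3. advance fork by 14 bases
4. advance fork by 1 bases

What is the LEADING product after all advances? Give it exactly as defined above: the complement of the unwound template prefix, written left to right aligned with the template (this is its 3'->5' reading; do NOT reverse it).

Step 1: advance 2 -> fork_pos = 0 + 2 = 2.
Step 2: advance 1 -> fork_pos = 2 + 1 = 3.
Step 3: advance 14 -> fork_pos = 3 + 14 = 17.
Step 4: advance 1 -> fork_pos = 17 + 1 = 18.
Unwound prefix: template[0:18] = AGAGAAGCTTGACGAGCT
Complement it base by base (A<->T, C<->G), keeping left-to-right order:
  [0:5] AGAGA -> TCTCT
  [5:10] AGCTT -> TCGAA
  [10:15] GACGA -> CTGCT
  [15:18] GCT -> CGA
Concatenate: TCTCTTCGAACTGCTCGA (length 18; written aligned with the template, i.e. 3'->5').

Answer: TCTCTTCGAACTGCTCGA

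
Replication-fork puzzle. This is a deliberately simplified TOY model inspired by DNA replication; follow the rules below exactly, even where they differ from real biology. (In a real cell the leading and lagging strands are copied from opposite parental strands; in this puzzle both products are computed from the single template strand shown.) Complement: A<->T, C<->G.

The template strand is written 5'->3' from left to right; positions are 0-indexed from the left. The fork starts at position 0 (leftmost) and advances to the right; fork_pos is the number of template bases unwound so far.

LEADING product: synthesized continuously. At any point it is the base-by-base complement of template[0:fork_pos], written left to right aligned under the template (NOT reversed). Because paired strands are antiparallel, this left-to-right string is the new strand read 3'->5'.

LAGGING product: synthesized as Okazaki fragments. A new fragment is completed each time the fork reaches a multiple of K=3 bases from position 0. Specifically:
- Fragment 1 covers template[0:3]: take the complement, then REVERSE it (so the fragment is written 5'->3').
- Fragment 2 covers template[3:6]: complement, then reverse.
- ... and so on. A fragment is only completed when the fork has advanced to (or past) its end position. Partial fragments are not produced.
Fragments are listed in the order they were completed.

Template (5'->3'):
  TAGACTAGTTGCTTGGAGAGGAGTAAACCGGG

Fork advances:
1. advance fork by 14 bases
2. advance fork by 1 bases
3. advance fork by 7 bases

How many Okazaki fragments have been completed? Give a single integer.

Step 1: advance 14 -> fork_pos = 0 + 14 = 14. Reached multiple(s) of 3: 3, 6, 9, 12 -> fragments 1-4 completed (4 total).
Step 2: advance 1 -> fork_pos = 14 + 1 = 15. Reached multiple(s) of 3: 15 -> fragment 5 completed (5 total).
Step 3: advance 7 -> fork_pos = 15 + 7 = 22. Reached multiple(s) of 3: 18, 21 -> fragments 6-7 completed (7 total).
Check: final fork_pos = 22; the multiples of 3 that are <= 22 are 3..21 -> 22 // 3 = 7 completed fragment(s).

Answer: 7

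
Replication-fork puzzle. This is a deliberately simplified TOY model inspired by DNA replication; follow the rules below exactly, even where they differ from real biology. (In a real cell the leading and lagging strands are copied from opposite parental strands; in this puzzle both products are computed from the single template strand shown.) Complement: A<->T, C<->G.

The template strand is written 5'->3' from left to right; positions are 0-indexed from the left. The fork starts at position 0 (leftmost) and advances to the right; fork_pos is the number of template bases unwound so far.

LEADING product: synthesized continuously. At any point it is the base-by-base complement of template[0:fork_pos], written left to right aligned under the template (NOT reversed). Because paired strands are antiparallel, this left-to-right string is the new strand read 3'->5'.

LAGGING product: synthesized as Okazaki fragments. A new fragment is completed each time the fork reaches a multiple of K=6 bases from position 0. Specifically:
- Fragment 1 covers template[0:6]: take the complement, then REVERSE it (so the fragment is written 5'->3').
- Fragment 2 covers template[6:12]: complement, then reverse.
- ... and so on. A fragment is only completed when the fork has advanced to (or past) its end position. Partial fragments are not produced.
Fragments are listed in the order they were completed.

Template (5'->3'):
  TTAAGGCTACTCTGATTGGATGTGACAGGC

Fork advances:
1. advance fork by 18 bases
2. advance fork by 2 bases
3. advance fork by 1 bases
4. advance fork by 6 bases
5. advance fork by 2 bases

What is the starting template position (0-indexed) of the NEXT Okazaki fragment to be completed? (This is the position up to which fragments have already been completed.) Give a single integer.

Answer: 24

Derivation:
Step 1: advance 18 -> fork_pos = 0 + 18 = 18. Reached multiple(s) of 6: 6, 12, 18 -> fragments 1-3 completed (3 total).
Step 2: advance 2 -> fork_pos = 18 + 2 = 20. Next multiple of 6 is 24 (not reached); still 3 fragment(s).
Step 3: advance 1 -> fork_pos = 20 + 1 = 21. Next multiple of 6 is 24 (not reached); still 3 fragment(s).
Step 4: advance 6 -> fork_pos = 21 + 6 = 27. Reached multiple(s) of 6: 24 -> fragment 4 completed (4 total).
Step 5: advance 2 -> fork_pos = 27 + 2 = 29. Next multiple of 6 is 30 (not reached); still 4 fragment(s).
4 fragment(s) completed, covering template[0:24] (4 x 6 = 24). The next fragment, fragment 5, covers template[24:30], so it starts at position 24.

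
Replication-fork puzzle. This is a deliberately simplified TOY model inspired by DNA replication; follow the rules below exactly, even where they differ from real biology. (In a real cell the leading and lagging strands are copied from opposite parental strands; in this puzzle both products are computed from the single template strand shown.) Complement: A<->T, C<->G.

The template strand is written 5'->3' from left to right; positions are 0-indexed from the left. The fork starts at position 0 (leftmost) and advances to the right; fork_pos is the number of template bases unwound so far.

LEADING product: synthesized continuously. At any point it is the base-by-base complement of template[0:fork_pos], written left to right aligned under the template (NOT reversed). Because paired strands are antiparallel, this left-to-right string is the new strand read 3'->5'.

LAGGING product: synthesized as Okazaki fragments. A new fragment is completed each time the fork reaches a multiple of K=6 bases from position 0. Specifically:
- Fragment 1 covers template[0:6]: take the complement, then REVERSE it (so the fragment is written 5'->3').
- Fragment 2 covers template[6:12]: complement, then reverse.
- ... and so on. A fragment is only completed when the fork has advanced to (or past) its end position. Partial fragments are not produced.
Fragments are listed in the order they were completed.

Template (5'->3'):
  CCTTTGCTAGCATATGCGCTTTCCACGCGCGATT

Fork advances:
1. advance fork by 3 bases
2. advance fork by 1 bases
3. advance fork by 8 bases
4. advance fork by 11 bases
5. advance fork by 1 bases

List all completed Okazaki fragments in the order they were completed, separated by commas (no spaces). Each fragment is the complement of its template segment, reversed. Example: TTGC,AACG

Step 1: advance 3 -> fork_pos = 0 + 3 = 3. Next multiple of 6 is 6 (not reached); still 0 fragment(s).
Step 2: advance 1 -> fork_pos = 3 + 1 = 4. Next multiple of 6 is 6 (not reached); still 0 fragment(s).
Step 3: advance 8 -> fork_pos = 4 + 8 = 12. Reached multiple(s) of 6: 6, 12 -> fragments 1-2 completed (2 total).
Step 4: advance 11 -> fork_pos = 12 + 11 = 23. Reached multiple(s) of 6: 18 -> fragment 3 completed (3 total).
Step 5: advance 1 -> fork_pos = 23 + 1 = 24. Reached multiple(s) of 6: 24 -> fragment 4 completed (4 total).
Final fork_pos = 24, so 4 fragment(s) are complete. Build each: template segment -> complement -> reverse.
Fragment 1: template[0:6] = CCTTTG -> complement GGAAAC -> reversed CAAAGG
Fragment 2: template[6:12] = CTAGCA -> complement GATCGT -> reversed TGCTAG
Fragment 3: template[12:18] = TATGCG -> complement ATACGC -> reversed CGCATA
Fragment 4: template[18:24] = CTTTCC -> complement GAAAGG -> reversed GGAAAG

Answer: CAAAGG,TGCTAG,CGCATA,GGAAAG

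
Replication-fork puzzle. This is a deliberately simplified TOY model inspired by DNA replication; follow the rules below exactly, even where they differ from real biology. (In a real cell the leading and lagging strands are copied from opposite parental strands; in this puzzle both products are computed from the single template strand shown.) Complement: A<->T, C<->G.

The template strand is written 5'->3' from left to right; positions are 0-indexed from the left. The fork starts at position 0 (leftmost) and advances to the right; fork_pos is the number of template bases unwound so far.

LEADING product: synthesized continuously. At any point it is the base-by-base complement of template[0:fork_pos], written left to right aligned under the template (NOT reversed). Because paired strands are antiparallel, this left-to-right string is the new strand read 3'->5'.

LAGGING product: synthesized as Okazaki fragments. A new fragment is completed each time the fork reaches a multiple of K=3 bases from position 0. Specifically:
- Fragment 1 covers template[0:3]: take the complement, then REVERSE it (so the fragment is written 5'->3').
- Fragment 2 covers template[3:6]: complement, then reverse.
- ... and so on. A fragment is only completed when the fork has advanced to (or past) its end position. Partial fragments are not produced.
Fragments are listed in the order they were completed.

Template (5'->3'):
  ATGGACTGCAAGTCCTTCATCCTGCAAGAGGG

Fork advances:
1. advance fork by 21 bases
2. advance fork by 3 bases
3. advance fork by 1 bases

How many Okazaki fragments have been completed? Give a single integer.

Answer: 8

Derivation:
Step 1: advance 21 -> fork_pos = 0 + 21 = 21. Reached multiple(s) of 3: 3, 6, 9, 12, 15, 18, 21 -> fragments 1-7 completed (7 total).
Step 2: advance 3 -> fork_pos = 21 + 3 = 24. Reached multiple(s) of 3: 24 -> fragment 8 completed (8 total).
Step 3: advance 1 -> fork_pos = 24 + 1 = 25. Next multiple of 3 is 27 (not reached); still 8 fragment(s).
Check: final fork_pos = 25; the multiples of 3 that are <= 25 are 3..24 -> 25 // 3 = 8 completed fragment(s).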